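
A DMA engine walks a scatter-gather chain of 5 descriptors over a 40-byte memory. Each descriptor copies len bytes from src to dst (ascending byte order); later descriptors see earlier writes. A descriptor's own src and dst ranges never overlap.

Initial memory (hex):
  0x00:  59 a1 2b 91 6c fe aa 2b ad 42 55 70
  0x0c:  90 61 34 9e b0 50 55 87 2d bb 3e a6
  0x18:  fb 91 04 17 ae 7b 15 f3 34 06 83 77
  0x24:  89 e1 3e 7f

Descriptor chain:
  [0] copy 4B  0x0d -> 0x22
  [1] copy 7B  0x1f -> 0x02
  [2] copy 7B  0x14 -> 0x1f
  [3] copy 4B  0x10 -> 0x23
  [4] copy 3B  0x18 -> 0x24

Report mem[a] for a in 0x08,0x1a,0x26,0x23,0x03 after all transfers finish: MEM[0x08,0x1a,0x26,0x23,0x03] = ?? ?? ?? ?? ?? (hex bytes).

MEM[0x08,0x1a,0x26,0x23,0x03] = b0 04 04 b0 34

  after D0: wrote 4B at 0x22 = 61349eb0
  after D1: wrote 7B at 0x02 = f3340661349eb0
  after D2: wrote 7B at 0x1f = 2dbb3ea6fb9104
  after D3: wrote 4B at 0x23 = b0505587
  after D4: wrote 3B at 0x24 = fb9104
query mem[0x08]=0xb0, mem[0x1a]=0x04, mem[0x26]=0x04, mem[0x23]=0xb0, mem[0x03]=0x34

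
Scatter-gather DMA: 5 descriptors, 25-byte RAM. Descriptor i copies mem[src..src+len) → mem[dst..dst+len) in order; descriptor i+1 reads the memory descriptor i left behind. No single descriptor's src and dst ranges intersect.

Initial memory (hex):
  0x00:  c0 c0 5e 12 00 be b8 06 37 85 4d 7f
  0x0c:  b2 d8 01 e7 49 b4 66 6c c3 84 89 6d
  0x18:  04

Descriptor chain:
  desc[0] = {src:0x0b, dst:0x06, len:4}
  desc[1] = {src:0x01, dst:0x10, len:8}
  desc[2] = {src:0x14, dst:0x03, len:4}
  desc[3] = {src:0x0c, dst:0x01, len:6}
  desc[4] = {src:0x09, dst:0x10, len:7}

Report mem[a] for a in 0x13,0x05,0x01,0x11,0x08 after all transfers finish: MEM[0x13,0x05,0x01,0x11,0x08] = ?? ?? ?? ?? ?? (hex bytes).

D0: mem[0x06..0x09] <- [7f b2 d8 01]
D1: mem[0x10..0x17] <- [c0 5e 12 00 be 7f b2 d8]
D2: mem[0x03..0x06] <- [be 7f b2 d8]
D3: mem[0x01..0x06] <- [b2 d8 01 e7 c0 5e]
D4: mem[0x10..0x16] <- [01 4d 7f b2 d8 01 e7]
query mem[0x13]=0xb2, mem[0x05]=0xc0, mem[0x01]=0xb2, mem[0x11]=0x4d, mem[0x08]=0xd8

MEM[0x13,0x05,0x01,0x11,0x08] = b2 c0 b2 4d d8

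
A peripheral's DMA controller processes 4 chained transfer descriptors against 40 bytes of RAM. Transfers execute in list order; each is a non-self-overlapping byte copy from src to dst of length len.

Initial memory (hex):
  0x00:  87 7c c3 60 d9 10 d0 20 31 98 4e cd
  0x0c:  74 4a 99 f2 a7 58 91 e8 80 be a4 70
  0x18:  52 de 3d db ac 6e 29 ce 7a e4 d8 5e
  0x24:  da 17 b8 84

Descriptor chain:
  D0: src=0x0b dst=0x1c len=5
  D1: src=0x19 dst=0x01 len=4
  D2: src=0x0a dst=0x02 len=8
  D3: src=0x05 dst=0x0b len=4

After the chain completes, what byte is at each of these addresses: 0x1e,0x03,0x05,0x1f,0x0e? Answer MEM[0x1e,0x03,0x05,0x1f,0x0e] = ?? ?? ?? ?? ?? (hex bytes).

MEM[0x1e,0x03,0x05,0x1f,0x0e] = 4a cd 4a 99 a7

[0] 0x0b->0x1c len=5 : cd 74 4a 99 f2
[1] 0x19->0x01 len=4 : de 3d db cd
[2] 0x0a->0x02 len=8 : 4e cd 74 4a 99 f2 a7 58
[3] 0x05->0x0b len=4 : 4a 99 f2 a7
query mem[0x1e]=0x4a, mem[0x03]=0xcd, mem[0x05]=0x4a, mem[0x1f]=0x99, mem[0x0e]=0xa7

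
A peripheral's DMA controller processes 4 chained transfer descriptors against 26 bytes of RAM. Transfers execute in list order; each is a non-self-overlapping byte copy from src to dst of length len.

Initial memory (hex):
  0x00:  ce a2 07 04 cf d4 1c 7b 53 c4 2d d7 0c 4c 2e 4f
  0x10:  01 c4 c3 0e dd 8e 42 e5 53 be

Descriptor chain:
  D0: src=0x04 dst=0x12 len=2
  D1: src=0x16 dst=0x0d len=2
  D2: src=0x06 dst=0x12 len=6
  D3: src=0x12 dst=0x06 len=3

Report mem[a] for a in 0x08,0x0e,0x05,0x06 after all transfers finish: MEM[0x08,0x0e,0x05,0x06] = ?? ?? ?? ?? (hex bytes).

MEM[0x08,0x0e,0x05,0x06] = 53 e5 d4 1c

D0: mem[0x12..0x13] <- [cf d4]
D1: mem[0x0d..0x0e] <- [42 e5]
D2: mem[0x12..0x17] <- [1c 7b 53 c4 2d d7]
D3: mem[0x06..0x08] <- [1c 7b 53]
query mem[0x08]=0x53, mem[0x0e]=0xe5, mem[0x05]=0xd4, mem[0x06]=0x1c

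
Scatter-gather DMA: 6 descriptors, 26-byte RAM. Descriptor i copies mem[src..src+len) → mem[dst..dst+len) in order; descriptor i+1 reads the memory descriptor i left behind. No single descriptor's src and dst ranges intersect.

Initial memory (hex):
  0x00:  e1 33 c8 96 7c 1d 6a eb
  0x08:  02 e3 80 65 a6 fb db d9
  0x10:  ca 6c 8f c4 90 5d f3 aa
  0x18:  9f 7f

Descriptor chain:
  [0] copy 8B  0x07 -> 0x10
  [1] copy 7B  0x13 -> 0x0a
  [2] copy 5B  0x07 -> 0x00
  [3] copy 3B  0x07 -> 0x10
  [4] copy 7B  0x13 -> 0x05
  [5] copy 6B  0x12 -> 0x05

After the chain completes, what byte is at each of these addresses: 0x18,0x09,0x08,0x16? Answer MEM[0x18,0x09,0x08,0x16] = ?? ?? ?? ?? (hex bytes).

MEM[0x18,0x09,0x08,0x16] = 9f fb a6 fb

D0: mem[0x10..0x17] <- [eb 02 e3 80 65 a6 fb db]
D1: mem[0x0a..0x10] <- [80 65 a6 fb db 9f 7f]
D2: mem[0x00..0x04] <- [eb 02 e3 80 65]
D3: mem[0x10..0x12] <- [eb 02 e3]
D4: mem[0x05..0x0b] <- [80 65 a6 fb db 9f 7f]
D5: mem[0x05..0x0a] <- [e3 80 65 a6 fb db]
query mem[0x18]=0x9f, mem[0x09]=0xfb, mem[0x08]=0xa6, mem[0x16]=0xfb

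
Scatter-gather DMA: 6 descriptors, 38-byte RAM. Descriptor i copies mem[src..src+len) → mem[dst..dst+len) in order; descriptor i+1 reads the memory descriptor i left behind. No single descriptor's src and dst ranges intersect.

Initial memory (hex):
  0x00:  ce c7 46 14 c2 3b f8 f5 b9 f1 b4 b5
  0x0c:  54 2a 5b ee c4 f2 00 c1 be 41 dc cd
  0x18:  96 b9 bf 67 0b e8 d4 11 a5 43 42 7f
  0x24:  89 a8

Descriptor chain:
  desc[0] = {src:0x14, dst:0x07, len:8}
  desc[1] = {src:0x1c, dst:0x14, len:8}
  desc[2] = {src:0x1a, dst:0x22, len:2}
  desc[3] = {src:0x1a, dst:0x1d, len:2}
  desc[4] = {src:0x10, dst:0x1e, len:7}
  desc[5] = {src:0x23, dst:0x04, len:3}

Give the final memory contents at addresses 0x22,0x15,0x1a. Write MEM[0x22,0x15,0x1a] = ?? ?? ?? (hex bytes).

D0: mem[0x07..0x0e] <- [be 41 dc cd 96 b9 bf 67]
D1: mem[0x14..0x1b] <- [0b e8 d4 11 a5 43 42 7f]
D2: mem[0x22..0x23] <- [42 7f]
D3: mem[0x1d..0x1e] <- [42 7f]
D4: mem[0x1e..0x24] <- [c4 f2 00 c1 0b e8 d4]
D5: mem[0x04..0x06] <- [e8 d4 a8]
query mem[0x22]=0x0b, mem[0x15]=0xe8, mem[0x1a]=0x42

MEM[0x22,0x15,0x1a] = 0b e8 42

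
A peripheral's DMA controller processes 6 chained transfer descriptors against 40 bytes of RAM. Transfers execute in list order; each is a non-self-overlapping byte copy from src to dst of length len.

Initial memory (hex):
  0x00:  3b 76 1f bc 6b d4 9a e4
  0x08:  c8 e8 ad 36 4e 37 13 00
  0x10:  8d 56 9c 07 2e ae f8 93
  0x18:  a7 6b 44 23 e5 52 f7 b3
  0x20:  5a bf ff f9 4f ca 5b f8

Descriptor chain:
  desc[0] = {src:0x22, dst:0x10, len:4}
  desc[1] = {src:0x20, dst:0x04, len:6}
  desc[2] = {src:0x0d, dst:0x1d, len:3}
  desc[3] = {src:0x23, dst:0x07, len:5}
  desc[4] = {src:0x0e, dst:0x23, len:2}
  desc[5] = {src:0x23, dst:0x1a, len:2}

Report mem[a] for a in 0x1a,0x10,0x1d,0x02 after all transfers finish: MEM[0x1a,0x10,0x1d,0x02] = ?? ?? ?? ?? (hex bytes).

MEM[0x1a,0x10,0x1d,0x02] = 13 ff 37 1f

  after D0: wrote 4B at 0x10 = fff94fca
  after D1: wrote 6B at 0x04 = 5abffff94fca
  after D2: wrote 3B at 0x1d = 371300
  after D3: wrote 5B at 0x07 = f94fca5bf8
  after D4: wrote 2B at 0x23 = 1300
  after D5: wrote 2B at 0x1a = 1300
query mem[0x1a]=0x13, mem[0x10]=0xff, mem[0x1d]=0x37, mem[0x02]=0x1f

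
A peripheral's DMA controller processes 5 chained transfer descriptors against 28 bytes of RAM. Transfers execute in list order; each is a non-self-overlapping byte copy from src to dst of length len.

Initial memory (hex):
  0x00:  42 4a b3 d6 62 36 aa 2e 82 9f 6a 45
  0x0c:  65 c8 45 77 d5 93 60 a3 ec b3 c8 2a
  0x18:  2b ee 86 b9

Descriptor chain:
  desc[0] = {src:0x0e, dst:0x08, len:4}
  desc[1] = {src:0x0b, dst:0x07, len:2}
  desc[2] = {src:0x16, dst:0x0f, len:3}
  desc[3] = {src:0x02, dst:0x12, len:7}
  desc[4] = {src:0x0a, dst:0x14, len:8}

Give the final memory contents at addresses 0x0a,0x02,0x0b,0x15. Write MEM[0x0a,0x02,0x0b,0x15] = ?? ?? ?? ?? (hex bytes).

MEM[0x0a,0x02,0x0b,0x15] = d5 b3 93 93

  after D0: wrote 4B at 0x08 = 4577d593
  after D1: wrote 2B at 0x07 = 9365
  after D2: wrote 3B at 0x0f = c82a2b
  after D3: wrote 7B at 0x12 = b3d66236aa9365
  after D4: wrote 8B at 0x14 = d59365c845c82a2b
query mem[0x0a]=0xd5, mem[0x02]=0xb3, mem[0x0b]=0x93, mem[0x15]=0x93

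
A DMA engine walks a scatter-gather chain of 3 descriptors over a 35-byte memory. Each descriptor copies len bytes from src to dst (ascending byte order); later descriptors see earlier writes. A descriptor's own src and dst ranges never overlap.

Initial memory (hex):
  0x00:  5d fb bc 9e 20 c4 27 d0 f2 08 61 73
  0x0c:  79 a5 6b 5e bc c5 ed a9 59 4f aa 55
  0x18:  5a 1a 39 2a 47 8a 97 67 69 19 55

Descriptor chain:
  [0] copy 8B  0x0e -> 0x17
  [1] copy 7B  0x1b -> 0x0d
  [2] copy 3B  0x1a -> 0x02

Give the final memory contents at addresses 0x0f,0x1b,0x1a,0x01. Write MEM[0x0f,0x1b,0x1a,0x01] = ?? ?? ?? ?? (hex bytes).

MEM[0x0f,0x1b,0x1a,0x01] = 59 ed c5 fb

D0: mem[0x17..0x1e] <- [6b 5e bc c5 ed a9 59 4f]
D1: mem[0x0d..0x13] <- [ed a9 59 4f 67 69 19]
D2: mem[0x02..0x04] <- [c5 ed a9]
query mem[0x0f]=0x59, mem[0x1b]=0xed, mem[0x1a]=0xc5, mem[0x01]=0xfb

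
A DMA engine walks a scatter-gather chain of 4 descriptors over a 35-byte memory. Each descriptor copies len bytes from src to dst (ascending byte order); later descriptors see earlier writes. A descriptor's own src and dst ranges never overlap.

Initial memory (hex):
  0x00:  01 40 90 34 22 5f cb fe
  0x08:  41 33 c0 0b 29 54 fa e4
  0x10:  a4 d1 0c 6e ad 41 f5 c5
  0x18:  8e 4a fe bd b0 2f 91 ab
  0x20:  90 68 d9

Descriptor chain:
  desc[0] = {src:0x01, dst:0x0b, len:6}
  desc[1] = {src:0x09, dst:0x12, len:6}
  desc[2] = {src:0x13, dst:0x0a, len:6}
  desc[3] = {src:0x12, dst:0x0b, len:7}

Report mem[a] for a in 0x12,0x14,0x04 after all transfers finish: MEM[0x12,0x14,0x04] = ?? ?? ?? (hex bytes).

MEM[0x12,0x14,0x04] = 33 40 22

#0 dst[0x0b+6] := {0x40,0x90,0x34,0x22,0x5f,0xcb}
#1 dst[0x12+6] := {0x33,0xc0,0x40,0x90,0x34,0x22}
#2 dst[0x0a+6] := {0xc0,0x40,0x90,0x34,0x22,0x8e}
#3 dst[0x0b+7] := {0x33,0xc0,0x40,0x90,0x34,0x22,0x8e}
query mem[0x12]=0x33, mem[0x14]=0x40, mem[0x04]=0x22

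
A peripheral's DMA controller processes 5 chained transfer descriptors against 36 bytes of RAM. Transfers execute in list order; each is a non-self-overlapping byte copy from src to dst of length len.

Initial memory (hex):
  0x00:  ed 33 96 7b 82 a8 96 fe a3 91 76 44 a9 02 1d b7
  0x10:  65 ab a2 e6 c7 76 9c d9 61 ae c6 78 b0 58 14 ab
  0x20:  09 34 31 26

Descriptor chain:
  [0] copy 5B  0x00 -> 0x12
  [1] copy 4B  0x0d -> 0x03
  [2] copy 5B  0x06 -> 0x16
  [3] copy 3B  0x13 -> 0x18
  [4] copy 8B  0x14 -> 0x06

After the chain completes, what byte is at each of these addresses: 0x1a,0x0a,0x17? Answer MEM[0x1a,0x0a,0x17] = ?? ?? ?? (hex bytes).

D0: mem[0x12..0x16] <- [ed 33 96 7b 82]
D1: mem[0x03..0x06] <- [02 1d b7 65]
D2: mem[0x16..0x1a] <- [65 fe a3 91 76]
D3: mem[0x18..0x1a] <- [33 96 7b]
D4: mem[0x06..0x0d] <- [96 7b 65 fe 33 96 7b 78]
query mem[0x1a]=0x7b, mem[0x0a]=0x33, mem[0x17]=0xfe

MEM[0x1a,0x0a,0x17] = 7b 33 fe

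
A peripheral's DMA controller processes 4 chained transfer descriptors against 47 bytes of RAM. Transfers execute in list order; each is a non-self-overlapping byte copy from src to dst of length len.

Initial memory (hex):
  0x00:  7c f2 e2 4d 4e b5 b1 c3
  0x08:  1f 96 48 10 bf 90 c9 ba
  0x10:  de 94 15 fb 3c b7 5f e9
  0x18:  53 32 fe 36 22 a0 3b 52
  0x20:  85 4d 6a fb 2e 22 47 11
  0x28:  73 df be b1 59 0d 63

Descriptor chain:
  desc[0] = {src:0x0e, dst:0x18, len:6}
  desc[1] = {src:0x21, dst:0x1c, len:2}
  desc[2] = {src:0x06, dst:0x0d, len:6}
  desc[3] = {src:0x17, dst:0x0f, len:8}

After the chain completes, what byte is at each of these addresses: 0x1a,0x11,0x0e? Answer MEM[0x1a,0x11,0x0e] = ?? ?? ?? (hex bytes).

  after D0: wrote 6B at 0x18 = c9bade9415fb
  after D1: wrote 2B at 0x1c = 4d6a
  after D2: wrote 6B at 0x0d = b1c31f964810
  after D3: wrote 8B at 0x0f = e9c9bade944d6a3b
query mem[0x1a]=0xde, mem[0x11]=0xba, mem[0x0e]=0xc3

MEM[0x1a,0x11,0x0e] = de ba c3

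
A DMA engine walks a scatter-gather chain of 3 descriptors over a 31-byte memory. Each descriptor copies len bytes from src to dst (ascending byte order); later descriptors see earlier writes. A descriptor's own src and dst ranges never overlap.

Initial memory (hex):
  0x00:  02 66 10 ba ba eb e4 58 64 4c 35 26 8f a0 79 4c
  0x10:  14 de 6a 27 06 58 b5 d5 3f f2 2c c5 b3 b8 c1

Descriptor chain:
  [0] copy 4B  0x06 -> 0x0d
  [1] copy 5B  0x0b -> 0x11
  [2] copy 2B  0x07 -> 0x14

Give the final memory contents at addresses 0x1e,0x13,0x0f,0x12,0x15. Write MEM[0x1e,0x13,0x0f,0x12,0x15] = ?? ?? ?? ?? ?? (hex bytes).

MEM[0x1e,0x13,0x0f,0x12,0x15] = c1 e4 64 8f 64

  after D0: wrote 4B at 0x0d = e458644c
  after D1: wrote 5B at 0x11 = 268fe45864
  after D2: wrote 2B at 0x14 = 5864
query mem[0x1e]=0xc1, mem[0x13]=0xe4, mem[0x0f]=0x64, mem[0x12]=0x8f, mem[0x15]=0x64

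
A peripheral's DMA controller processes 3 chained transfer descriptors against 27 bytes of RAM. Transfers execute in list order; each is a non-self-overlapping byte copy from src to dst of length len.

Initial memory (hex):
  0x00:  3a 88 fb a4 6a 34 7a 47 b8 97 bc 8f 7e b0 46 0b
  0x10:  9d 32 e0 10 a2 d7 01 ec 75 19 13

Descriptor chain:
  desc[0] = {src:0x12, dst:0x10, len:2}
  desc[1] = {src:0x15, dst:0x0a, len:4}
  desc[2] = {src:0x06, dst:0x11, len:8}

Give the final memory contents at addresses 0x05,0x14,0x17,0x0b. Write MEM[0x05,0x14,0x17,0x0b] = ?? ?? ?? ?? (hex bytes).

MEM[0x05,0x14,0x17,0x0b] = 34 97 ec 01

[0] 0x12->0x10 len=2 : e0 10
[1] 0x15->0x0a len=4 : d7 01 ec 75
[2] 0x06->0x11 len=8 : 7a 47 b8 97 d7 01 ec 75
query mem[0x05]=0x34, mem[0x14]=0x97, mem[0x17]=0xec, mem[0x0b]=0x01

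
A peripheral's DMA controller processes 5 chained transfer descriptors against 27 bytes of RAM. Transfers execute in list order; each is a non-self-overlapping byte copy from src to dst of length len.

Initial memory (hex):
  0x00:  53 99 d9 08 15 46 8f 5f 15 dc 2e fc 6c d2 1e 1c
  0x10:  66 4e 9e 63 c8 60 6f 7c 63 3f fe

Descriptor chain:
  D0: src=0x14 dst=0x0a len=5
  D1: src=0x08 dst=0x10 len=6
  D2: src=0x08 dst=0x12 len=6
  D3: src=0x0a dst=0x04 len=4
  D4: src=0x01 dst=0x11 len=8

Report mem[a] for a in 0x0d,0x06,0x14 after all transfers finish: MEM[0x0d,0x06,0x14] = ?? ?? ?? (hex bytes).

MEM[0x0d,0x06,0x14] = 7c 6f c8

  after D0: wrote 5B at 0x0a = c8606f7c63
  after D1: wrote 6B at 0x10 = 15dcc8606f7c
  after D2: wrote 6B at 0x12 = 15dcc8606f7c
  after D3: wrote 4B at 0x04 = c8606f7c
  after D4: wrote 8B at 0x11 = 99d908c8606f7c15
query mem[0x0d]=0x7c, mem[0x06]=0x6f, mem[0x14]=0xc8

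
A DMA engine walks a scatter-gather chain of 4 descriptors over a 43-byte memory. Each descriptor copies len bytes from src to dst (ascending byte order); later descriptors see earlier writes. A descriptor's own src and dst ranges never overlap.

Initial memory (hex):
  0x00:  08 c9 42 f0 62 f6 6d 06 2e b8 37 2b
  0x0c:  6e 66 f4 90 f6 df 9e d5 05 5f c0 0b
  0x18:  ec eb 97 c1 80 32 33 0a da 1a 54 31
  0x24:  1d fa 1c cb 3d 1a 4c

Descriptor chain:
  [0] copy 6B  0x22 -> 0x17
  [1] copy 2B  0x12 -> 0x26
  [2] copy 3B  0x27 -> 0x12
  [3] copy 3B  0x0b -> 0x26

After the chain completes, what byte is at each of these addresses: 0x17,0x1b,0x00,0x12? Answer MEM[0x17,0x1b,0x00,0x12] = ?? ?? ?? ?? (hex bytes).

MEM[0x17,0x1b,0x00,0x12] = 54 1c 08 d5

[0] 0x22->0x17 len=6 : 54 31 1d fa 1c cb
[1] 0x12->0x26 len=2 : 9e d5
[2] 0x27->0x12 len=3 : d5 3d 1a
[3] 0x0b->0x26 len=3 : 2b 6e 66
query mem[0x17]=0x54, mem[0x1b]=0x1c, mem[0x00]=0x08, mem[0x12]=0xd5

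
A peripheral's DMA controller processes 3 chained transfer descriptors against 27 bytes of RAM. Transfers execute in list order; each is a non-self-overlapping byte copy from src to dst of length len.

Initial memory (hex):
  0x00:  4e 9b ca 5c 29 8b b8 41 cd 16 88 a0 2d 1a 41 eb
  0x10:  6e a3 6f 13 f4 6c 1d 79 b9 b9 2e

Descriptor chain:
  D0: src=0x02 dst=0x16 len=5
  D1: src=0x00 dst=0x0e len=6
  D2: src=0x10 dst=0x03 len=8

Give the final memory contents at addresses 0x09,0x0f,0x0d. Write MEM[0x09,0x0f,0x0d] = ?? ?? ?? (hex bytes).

[0] 0x02->0x16 len=5 : ca 5c 29 8b b8
[1] 0x00->0x0e len=6 : 4e 9b ca 5c 29 8b
[2] 0x10->0x03 len=8 : ca 5c 29 8b f4 6c ca 5c
query mem[0x09]=0xca, mem[0x0f]=0x9b, mem[0x0d]=0x1a

MEM[0x09,0x0f,0x0d] = ca 9b 1a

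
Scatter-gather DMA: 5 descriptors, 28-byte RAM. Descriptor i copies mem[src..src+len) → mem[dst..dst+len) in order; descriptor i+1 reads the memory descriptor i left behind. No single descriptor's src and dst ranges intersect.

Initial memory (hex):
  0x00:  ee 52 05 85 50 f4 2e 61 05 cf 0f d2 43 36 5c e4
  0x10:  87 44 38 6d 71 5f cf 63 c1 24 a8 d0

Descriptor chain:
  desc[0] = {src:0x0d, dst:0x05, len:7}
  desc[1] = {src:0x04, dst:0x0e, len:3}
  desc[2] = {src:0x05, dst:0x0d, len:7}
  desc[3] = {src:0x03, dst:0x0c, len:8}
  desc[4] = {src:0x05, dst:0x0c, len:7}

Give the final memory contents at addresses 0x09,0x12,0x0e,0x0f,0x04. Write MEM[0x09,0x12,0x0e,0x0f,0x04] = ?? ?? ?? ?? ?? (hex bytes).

MEM[0x09,0x12,0x0e,0x0f,0x04] = 44 6d e4 87 50

#0 dst[0x05+7] := {0x36,0x5c,0xe4,0x87,0x44,0x38,0x6d}
#1 dst[0x0e+3] := {0x50,0x36,0x5c}
#2 dst[0x0d+7] := {0x36,0x5c,0xe4,0x87,0x44,0x38,0x6d}
#3 dst[0x0c+8] := {0x85,0x50,0x36,0x5c,0xe4,0x87,0x44,0x38}
#4 dst[0x0c+7] := {0x36,0x5c,0xe4,0x87,0x44,0x38,0x6d}
query mem[0x09]=0x44, mem[0x12]=0x6d, mem[0x0e]=0xe4, mem[0x0f]=0x87, mem[0x04]=0x50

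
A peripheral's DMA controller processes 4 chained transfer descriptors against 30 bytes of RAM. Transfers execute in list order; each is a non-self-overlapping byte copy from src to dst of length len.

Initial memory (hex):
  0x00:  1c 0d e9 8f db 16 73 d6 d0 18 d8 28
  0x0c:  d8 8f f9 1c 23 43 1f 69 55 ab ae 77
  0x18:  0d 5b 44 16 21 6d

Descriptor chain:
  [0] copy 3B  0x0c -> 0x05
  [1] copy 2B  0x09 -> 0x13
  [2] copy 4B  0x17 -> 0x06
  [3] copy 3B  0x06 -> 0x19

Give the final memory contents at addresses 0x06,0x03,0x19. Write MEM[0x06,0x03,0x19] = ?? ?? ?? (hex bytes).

[0] 0x0c->0x05 len=3 : d8 8f f9
[1] 0x09->0x13 len=2 : 18 d8
[2] 0x17->0x06 len=4 : 77 0d 5b 44
[3] 0x06->0x19 len=3 : 77 0d 5b
query mem[0x06]=0x77, mem[0x03]=0x8f, mem[0x19]=0x77

MEM[0x06,0x03,0x19] = 77 8f 77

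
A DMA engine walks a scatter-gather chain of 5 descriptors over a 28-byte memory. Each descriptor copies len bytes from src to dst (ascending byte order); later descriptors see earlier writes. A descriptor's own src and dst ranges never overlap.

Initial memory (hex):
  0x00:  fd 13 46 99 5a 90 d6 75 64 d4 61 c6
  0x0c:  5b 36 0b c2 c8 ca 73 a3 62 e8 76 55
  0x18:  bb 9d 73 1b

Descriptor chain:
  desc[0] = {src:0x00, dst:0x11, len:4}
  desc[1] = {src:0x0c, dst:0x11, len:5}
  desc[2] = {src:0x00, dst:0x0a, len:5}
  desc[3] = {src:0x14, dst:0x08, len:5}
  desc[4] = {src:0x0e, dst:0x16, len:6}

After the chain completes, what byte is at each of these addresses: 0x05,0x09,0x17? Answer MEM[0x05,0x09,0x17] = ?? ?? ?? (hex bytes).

MEM[0x05,0x09,0x17] = 90 c8 c2

[0] 0x00->0x11 len=4 : fd 13 46 99
[1] 0x0c->0x11 len=5 : 5b 36 0b c2 c8
[2] 0x00->0x0a len=5 : fd 13 46 99 5a
[3] 0x14->0x08 len=5 : c2 c8 76 55 bb
[4] 0x0e->0x16 len=6 : 5a c2 c8 5b 36 0b
query mem[0x05]=0x90, mem[0x09]=0xc8, mem[0x17]=0xc2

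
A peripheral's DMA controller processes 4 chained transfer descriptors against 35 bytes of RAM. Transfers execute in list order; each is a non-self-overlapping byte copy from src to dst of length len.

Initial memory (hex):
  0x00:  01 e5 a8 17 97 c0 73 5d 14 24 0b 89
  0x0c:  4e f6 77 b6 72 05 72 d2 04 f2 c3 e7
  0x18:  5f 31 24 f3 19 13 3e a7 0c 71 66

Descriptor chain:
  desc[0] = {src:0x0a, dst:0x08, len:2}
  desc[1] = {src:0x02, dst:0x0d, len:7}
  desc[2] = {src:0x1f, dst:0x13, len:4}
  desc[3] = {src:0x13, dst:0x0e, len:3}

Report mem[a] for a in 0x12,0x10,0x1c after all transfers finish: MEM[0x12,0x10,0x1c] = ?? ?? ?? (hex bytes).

#0 dst[0x08+2] := {0x0b,0x89}
#1 dst[0x0d+7] := {0xa8,0x17,0x97,0xc0,0x73,0x5d,0x0b}
#2 dst[0x13+4] := {0xa7,0x0c,0x71,0x66}
#3 dst[0x0e+3] := {0xa7,0x0c,0x71}
query mem[0x12]=0x5d, mem[0x10]=0x71, mem[0x1c]=0x19

MEM[0x12,0x10,0x1c] = 5d 71 19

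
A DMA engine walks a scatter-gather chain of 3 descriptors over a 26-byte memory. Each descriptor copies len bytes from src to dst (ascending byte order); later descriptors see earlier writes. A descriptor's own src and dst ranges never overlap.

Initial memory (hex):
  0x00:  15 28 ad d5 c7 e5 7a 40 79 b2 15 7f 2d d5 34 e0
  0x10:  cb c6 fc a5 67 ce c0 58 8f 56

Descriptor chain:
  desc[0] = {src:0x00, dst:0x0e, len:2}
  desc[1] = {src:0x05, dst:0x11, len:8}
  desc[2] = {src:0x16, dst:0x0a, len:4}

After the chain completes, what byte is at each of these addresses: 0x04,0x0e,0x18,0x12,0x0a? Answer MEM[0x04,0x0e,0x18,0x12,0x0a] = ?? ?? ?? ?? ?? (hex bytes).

#0 dst[0x0e+2] := {0x15,0x28}
#1 dst[0x11+8] := {0xe5,0x7a,0x40,0x79,0xb2,0x15,0x7f,0x2d}
#2 dst[0x0a+4] := {0x15,0x7f,0x2d,0x56}
query mem[0x04]=0xc7, mem[0x0e]=0x15, mem[0x18]=0x2d, mem[0x12]=0x7a, mem[0x0a]=0x15

MEM[0x04,0x0e,0x18,0x12,0x0a] = c7 15 2d 7a 15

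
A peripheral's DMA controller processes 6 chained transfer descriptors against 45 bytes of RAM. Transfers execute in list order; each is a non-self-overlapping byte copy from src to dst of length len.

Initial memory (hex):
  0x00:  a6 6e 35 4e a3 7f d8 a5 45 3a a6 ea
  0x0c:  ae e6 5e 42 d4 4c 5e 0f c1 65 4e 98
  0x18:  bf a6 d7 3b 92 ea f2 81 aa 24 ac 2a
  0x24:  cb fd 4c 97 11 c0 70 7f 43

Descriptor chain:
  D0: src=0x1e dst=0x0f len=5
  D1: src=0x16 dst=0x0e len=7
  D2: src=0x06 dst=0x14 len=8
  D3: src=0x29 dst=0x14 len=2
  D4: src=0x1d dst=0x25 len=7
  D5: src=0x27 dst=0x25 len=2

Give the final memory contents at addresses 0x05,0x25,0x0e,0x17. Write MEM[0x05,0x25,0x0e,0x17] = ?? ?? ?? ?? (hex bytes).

MEM[0x05,0x25,0x0e,0x17] = 7f 81 4e 3a

  after D0: wrote 5B at 0x0f = f281aa24ac
  after D1: wrote 7B at 0x0e = 4e98bfa6d73b92
  after D2: wrote 8B at 0x14 = d8a5453aa6eaaee6
  after D3: wrote 2B at 0x14 = c070
  after D4: wrote 7B at 0x25 = eaf281aa24ac2a
  after D5: wrote 2B at 0x25 = 81aa
query mem[0x05]=0x7f, mem[0x25]=0x81, mem[0x0e]=0x4e, mem[0x17]=0x3a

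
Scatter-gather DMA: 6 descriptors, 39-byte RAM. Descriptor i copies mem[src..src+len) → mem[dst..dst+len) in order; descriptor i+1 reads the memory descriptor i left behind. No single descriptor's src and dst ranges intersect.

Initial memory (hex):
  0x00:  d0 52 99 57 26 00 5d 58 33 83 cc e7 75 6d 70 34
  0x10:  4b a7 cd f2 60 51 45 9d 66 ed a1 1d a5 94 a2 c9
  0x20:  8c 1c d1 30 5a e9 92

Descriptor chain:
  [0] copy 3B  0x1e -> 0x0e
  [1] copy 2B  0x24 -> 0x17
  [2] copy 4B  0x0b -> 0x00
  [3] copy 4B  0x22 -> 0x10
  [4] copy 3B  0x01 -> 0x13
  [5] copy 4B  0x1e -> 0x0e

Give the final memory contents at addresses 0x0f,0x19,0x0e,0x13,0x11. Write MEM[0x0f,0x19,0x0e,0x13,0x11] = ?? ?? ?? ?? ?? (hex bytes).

MEM[0x0f,0x19,0x0e,0x13,0x11] = c9 ed a2 75 1c

[0] 0x1e->0x0e len=3 : a2 c9 8c
[1] 0x24->0x17 len=2 : 5a e9
[2] 0x0b->0x00 len=4 : e7 75 6d a2
[3] 0x22->0x10 len=4 : d1 30 5a e9
[4] 0x01->0x13 len=3 : 75 6d a2
[5] 0x1e->0x0e len=4 : a2 c9 8c 1c
query mem[0x0f]=0xc9, mem[0x19]=0xed, mem[0x0e]=0xa2, mem[0x13]=0x75, mem[0x11]=0x1c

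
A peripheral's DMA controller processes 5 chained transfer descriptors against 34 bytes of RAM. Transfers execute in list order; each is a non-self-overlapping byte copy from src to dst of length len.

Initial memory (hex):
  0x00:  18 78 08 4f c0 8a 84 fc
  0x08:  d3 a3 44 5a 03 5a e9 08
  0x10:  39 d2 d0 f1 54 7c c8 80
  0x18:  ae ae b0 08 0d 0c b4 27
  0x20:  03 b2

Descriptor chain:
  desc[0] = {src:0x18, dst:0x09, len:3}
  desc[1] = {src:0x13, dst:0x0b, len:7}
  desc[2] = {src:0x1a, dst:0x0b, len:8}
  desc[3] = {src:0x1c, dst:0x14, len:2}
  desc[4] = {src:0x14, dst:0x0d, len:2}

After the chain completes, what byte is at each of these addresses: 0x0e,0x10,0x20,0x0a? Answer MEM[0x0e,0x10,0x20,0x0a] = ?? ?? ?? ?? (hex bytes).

MEM[0x0e,0x10,0x20,0x0a] = 0c 27 03 ae

D0: mem[0x09..0x0b] <- [ae ae b0]
D1: mem[0x0b..0x11] <- [f1 54 7c c8 80 ae ae]
D2: mem[0x0b..0x12] <- [b0 08 0d 0c b4 27 03 b2]
D3: mem[0x14..0x15] <- [0d 0c]
D4: mem[0x0d..0x0e] <- [0d 0c]
query mem[0x0e]=0x0c, mem[0x10]=0x27, mem[0x20]=0x03, mem[0x0a]=0xae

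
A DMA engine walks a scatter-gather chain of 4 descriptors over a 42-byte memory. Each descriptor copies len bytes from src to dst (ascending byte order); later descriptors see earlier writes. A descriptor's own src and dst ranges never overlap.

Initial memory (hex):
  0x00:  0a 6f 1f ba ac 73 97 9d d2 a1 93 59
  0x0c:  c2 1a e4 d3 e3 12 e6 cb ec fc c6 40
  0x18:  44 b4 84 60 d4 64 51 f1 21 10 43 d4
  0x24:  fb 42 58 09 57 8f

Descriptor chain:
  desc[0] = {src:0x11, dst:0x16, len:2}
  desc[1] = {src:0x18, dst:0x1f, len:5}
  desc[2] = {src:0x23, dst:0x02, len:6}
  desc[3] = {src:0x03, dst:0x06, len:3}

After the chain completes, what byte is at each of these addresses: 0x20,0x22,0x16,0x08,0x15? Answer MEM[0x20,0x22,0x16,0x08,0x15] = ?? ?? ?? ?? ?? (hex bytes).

  after D0: wrote 2B at 0x16 = 12e6
  after D1: wrote 5B at 0x1f = 44b48460d4
  after D2: wrote 6B at 0x02 = d4fb42580957
  after D3: wrote 3B at 0x06 = fb4258
query mem[0x20]=0xb4, mem[0x22]=0x60, mem[0x16]=0x12, mem[0x08]=0x58, mem[0x15]=0xfc

MEM[0x20,0x22,0x16,0x08,0x15] = b4 60 12 58 fc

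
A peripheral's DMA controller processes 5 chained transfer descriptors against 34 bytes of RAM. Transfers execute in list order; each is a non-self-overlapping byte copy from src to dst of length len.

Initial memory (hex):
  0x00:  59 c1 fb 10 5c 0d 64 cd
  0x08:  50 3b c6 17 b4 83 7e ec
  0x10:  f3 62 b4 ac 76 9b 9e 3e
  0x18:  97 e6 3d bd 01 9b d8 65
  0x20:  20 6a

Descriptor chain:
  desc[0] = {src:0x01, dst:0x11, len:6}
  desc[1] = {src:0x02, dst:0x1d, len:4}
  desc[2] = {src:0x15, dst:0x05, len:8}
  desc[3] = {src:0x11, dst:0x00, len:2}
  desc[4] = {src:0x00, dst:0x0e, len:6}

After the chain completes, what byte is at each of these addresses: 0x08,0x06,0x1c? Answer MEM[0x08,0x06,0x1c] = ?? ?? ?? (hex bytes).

MEM[0x08,0x06,0x1c] = 97 64 01

D0: mem[0x11..0x16] <- [c1 fb 10 5c 0d 64]
D1: mem[0x1d..0x20] <- [fb 10 5c 0d]
D2: mem[0x05..0x0c] <- [0d 64 3e 97 e6 3d bd 01]
D3: mem[0x00..0x01] <- [c1 fb]
D4: mem[0x0e..0x13] <- [c1 fb fb 10 5c 0d]
query mem[0x08]=0x97, mem[0x06]=0x64, mem[0x1c]=0x01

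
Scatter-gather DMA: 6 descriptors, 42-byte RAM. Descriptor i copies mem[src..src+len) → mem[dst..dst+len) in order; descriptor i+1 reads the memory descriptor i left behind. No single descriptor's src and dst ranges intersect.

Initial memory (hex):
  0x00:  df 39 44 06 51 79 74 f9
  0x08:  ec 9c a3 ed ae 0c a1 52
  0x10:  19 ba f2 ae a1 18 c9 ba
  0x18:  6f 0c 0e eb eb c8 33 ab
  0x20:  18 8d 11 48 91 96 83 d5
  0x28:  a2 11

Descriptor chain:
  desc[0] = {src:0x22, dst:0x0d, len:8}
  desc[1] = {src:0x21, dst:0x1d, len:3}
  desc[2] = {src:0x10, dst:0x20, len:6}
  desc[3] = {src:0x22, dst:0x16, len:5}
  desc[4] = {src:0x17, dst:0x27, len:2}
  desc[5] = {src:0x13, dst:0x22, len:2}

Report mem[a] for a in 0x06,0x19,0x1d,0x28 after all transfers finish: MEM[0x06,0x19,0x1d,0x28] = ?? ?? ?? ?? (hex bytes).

[0] 0x22->0x0d len=8 : 11 48 91 96 83 d5 a2 11
[1] 0x21->0x1d len=3 : 8d 11 48
[2] 0x10->0x20 len=6 : 96 83 d5 a2 11 18
[3] 0x22->0x16 len=5 : d5 a2 11 18 83
[4] 0x17->0x27 len=2 : a2 11
[5] 0x13->0x22 len=2 : a2 11
query mem[0x06]=0x74, mem[0x19]=0x18, mem[0x1d]=0x8d, mem[0x28]=0x11

MEM[0x06,0x19,0x1d,0x28] = 74 18 8d 11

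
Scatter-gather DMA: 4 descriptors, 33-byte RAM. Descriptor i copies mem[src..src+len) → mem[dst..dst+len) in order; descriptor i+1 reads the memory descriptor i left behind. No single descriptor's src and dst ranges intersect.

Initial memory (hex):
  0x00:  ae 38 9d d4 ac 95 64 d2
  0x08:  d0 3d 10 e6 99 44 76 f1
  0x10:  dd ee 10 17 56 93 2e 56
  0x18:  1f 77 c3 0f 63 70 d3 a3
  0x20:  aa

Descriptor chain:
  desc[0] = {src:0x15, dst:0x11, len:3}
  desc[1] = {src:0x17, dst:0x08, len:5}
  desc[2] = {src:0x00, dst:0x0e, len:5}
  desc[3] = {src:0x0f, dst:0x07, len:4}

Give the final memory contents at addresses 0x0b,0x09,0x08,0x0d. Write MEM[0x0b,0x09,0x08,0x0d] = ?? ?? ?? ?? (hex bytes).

  after D0: wrote 3B at 0x11 = 932e56
  after D1: wrote 5B at 0x08 = 561f77c30f
  after D2: wrote 5B at 0x0e = ae389dd4ac
  after D3: wrote 4B at 0x07 = 389dd4ac
query mem[0x0b]=0xc3, mem[0x09]=0xd4, mem[0x08]=0x9d, mem[0x0d]=0x44

MEM[0x0b,0x09,0x08,0x0d] = c3 d4 9d 44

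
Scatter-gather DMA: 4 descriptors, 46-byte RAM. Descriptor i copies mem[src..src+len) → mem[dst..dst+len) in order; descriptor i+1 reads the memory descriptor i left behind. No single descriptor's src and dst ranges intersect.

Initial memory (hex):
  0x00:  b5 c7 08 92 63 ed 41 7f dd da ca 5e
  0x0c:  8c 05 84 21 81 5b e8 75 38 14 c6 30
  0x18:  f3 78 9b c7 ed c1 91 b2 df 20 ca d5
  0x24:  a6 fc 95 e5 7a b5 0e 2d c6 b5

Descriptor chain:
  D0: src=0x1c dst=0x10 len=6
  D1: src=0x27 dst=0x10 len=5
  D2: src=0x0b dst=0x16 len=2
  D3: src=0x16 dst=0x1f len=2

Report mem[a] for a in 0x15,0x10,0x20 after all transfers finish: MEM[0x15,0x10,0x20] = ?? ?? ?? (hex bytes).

MEM[0x15,0x10,0x20] = 20 e5 8c

[0] 0x1c->0x10 len=6 : ed c1 91 b2 df 20
[1] 0x27->0x10 len=5 : e5 7a b5 0e 2d
[2] 0x0b->0x16 len=2 : 5e 8c
[3] 0x16->0x1f len=2 : 5e 8c
query mem[0x15]=0x20, mem[0x10]=0xe5, mem[0x20]=0x8c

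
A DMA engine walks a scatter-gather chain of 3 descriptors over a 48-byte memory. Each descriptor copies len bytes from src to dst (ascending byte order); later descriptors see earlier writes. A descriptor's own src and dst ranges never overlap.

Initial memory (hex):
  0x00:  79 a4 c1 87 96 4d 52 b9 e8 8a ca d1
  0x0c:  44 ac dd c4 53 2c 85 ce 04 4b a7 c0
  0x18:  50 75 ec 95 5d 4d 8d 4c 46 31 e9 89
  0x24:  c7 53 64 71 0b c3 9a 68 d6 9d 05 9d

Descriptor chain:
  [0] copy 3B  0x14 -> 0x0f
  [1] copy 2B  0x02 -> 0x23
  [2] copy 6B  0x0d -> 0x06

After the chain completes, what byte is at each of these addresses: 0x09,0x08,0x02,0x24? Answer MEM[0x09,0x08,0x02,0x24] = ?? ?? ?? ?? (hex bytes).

D0: mem[0x0f..0x11] <- [04 4b a7]
D1: mem[0x23..0x24] <- [c1 87]
D2: mem[0x06..0x0b] <- [ac dd 04 4b a7 85]
query mem[0x09]=0x4b, mem[0x08]=0x04, mem[0x02]=0xc1, mem[0x24]=0x87

MEM[0x09,0x08,0x02,0x24] = 4b 04 c1 87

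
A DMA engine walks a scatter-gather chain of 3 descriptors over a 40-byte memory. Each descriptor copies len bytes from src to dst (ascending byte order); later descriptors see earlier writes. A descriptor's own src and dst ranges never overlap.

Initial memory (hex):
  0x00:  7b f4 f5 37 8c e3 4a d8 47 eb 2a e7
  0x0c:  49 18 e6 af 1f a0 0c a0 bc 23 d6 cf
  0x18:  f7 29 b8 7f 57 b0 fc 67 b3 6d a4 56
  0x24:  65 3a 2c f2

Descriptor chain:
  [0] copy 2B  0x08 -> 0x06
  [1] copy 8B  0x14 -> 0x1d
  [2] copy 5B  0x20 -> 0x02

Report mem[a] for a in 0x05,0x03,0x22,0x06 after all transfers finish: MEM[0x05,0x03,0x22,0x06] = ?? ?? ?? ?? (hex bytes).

D0: mem[0x06..0x07] <- [47 eb]
D1: mem[0x1d..0x24] <- [bc 23 d6 cf f7 29 b8 7f]
D2: mem[0x02..0x06] <- [cf f7 29 b8 7f]
query mem[0x05]=0xb8, mem[0x03]=0xf7, mem[0x22]=0x29, mem[0x06]=0x7f

MEM[0x05,0x03,0x22,0x06] = b8 f7 29 7f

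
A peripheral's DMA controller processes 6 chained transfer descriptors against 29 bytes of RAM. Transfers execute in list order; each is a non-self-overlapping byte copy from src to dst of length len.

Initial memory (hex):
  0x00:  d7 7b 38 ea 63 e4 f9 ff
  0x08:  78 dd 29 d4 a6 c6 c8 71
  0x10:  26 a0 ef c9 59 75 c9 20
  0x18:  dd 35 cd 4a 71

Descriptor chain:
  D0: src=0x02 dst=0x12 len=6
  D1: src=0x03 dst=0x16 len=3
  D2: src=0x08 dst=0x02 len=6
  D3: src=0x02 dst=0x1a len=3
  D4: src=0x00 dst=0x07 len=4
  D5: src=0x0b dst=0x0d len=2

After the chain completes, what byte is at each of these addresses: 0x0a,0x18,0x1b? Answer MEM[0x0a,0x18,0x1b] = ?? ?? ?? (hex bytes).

MEM[0x0a,0x18,0x1b] = dd e4 dd

#0 dst[0x12+6] := {0x38,0xea,0x63,0xe4,0xf9,0xff}
#1 dst[0x16+3] := {0xea,0x63,0xe4}
#2 dst[0x02+6] := {0x78,0xdd,0x29,0xd4,0xa6,0xc6}
#3 dst[0x1a+3] := {0x78,0xdd,0x29}
#4 dst[0x07+4] := {0xd7,0x7b,0x78,0xdd}
#5 dst[0x0d+2] := {0xd4,0xa6}
query mem[0x0a]=0xdd, mem[0x18]=0xe4, mem[0x1b]=0xdd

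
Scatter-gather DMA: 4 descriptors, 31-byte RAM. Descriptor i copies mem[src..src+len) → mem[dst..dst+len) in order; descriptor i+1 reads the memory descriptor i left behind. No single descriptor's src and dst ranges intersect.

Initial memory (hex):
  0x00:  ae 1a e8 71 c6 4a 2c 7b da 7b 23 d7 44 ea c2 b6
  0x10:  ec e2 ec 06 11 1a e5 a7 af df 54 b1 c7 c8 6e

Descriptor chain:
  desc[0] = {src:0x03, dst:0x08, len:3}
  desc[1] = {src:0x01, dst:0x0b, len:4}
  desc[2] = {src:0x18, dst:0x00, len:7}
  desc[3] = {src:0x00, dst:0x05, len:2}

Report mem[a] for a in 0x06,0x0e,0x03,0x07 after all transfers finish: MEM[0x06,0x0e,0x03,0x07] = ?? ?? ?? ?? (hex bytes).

D0: mem[0x08..0x0a] <- [71 c6 4a]
D1: mem[0x0b..0x0e] <- [1a e8 71 c6]
D2: mem[0x00..0x06] <- [af df 54 b1 c7 c8 6e]
D3: mem[0x05..0x06] <- [af df]
query mem[0x06]=0xdf, mem[0x0e]=0xc6, mem[0x03]=0xb1, mem[0x07]=0x7b

MEM[0x06,0x0e,0x03,0x07] = df c6 b1 7b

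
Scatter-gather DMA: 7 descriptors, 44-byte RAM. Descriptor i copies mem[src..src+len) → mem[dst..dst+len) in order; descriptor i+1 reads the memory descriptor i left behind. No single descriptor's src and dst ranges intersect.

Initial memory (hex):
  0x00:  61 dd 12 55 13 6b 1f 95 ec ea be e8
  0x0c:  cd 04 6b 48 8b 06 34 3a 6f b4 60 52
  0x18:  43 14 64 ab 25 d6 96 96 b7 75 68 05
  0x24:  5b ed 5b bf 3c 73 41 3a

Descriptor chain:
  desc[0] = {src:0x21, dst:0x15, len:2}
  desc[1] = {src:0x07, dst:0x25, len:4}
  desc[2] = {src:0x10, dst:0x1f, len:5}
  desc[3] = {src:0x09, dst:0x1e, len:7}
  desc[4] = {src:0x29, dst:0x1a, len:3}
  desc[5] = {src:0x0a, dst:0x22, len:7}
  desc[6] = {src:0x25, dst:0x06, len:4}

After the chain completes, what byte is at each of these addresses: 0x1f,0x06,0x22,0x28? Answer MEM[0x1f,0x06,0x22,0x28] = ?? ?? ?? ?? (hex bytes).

#0 dst[0x15+2] := {0x75,0x68}
#1 dst[0x25+4] := {0x95,0xec,0xea,0xbe}
#2 dst[0x1f+5] := {0x8b,0x06,0x34,0x3a,0x6f}
#3 dst[0x1e+7] := {0xea,0xbe,0xe8,0xcd,0x04,0x6b,0x48}
#4 dst[0x1a+3] := {0x73,0x41,0x3a}
#5 dst[0x22+7] := {0xbe,0xe8,0xcd,0x04,0x6b,0x48,0x8b}
#6 dst[0x06+4] := {0x04,0x6b,0x48,0x8b}
query mem[0x1f]=0xbe, mem[0x06]=0x04, mem[0x22]=0xbe, mem[0x28]=0x8b

MEM[0x1f,0x06,0x22,0x28] = be 04 be 8b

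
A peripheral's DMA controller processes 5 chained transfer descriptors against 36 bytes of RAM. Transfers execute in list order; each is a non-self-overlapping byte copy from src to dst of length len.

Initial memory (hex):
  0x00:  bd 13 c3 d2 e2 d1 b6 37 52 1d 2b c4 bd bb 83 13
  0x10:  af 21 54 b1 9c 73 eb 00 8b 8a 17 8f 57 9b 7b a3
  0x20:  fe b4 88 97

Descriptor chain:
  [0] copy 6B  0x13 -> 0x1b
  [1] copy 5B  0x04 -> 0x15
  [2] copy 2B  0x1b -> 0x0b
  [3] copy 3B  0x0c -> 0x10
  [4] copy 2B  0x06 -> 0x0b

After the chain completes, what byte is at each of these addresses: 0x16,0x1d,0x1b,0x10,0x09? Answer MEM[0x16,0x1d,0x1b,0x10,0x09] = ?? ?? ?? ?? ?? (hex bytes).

D0: mem[0x1b..0x20] <- [b1 9c 73 eb 00 8b]
D1: mem[0x15..0x19] <- [e2 d1 b6 37 52]
D2: mem[0x0b..0x0c] <- [b1 9c]
D3: mem[0x10..0x12] <- [9c bb 83]
D4: mem[0x0b..0x0c] <- [b6 37]
query mem[0x16]=0xd1, mem[0x1d]=0x73, mem[0x1b]=0xb1, mem[0x10]=0x9c, mem[0x09]=0x1d

MEM[0x16,0x1d,0x1b,0x10,0x09] = d1 73 b1 9c 1d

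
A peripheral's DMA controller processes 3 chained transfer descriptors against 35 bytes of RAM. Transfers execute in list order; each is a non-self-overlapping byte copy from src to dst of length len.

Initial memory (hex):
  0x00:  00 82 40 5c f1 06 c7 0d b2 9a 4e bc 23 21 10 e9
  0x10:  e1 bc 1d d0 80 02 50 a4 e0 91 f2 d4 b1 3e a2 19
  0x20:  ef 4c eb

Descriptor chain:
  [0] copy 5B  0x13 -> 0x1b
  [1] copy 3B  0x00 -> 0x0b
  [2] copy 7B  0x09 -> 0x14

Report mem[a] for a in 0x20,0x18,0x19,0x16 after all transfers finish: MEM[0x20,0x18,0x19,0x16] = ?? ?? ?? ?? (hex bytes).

  after D0: wrote 5B at 0x1b = d0800250a4
  after D1: wrote 3B at 0x0b = 008240
  after D2: wrote 7B at 0x14 = 9a4e00824010e9
query mem[0x20]=0xef, mem[0x18]=0x40, mem[0x19]=0x10, mem[0x16]=0x00

MEM[0x20,0x18,0x19,0x16] = ef 40 10 00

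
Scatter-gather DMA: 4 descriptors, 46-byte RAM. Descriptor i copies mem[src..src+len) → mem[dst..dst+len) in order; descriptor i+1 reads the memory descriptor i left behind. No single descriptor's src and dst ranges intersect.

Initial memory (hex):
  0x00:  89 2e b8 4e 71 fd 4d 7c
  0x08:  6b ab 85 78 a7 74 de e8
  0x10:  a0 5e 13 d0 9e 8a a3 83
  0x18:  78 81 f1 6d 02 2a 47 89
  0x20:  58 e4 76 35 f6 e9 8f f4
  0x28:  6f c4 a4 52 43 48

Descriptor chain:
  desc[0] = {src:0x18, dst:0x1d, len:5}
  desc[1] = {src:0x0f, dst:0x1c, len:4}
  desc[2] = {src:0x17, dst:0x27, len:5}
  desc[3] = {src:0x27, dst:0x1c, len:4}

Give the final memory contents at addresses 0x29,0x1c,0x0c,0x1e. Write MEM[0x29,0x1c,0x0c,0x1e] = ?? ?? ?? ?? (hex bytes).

  after D0: wrote 5B at 0x1d = 7881f16d02
  after D1: wrote 4B at 0x1c = e8a05e13
  after D2: wrote 5B at 0x27 = 837881f16d
  after D3: wrote 4B at 0x1c = 837881f1
query mem[0x29]=0x81, mem[0x1c]=0x83, mem[0x0c]=0xa7, mem[0x1e]=0x81

MEM[0x29,0x1c,0x0c,0x1e] = 81 83 a7 81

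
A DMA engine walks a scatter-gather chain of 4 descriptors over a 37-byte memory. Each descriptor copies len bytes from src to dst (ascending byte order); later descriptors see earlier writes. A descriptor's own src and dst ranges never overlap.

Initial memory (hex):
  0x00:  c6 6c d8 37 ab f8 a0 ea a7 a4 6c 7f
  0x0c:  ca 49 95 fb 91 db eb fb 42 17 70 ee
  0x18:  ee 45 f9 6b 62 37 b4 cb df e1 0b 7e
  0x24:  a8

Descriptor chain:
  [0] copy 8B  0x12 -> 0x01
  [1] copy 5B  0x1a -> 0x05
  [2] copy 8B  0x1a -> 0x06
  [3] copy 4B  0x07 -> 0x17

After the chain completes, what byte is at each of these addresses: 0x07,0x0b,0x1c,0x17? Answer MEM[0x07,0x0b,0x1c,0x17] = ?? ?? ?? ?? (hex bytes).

D0: mem[0x01..0x08] <- [eb fb 42 17 70 ee ee 45]
D1: mem[0x05..0x09] <- [f9 6b 62 37 b4]
D2: mem[0x06..0x0d] <- [f9 6b 62 37 b4 cb df e1]
D3: mem[0x17..0x1a] <- [6b 62 37 b4]
query mem[0x07]=0x6b, mem[0x0b]=0xcb, mem[0x1c]=0x62, mem[0x17]=0x6b

MEM[0x07,0x0b,0x1c,0x17] = 6b cb 62 6b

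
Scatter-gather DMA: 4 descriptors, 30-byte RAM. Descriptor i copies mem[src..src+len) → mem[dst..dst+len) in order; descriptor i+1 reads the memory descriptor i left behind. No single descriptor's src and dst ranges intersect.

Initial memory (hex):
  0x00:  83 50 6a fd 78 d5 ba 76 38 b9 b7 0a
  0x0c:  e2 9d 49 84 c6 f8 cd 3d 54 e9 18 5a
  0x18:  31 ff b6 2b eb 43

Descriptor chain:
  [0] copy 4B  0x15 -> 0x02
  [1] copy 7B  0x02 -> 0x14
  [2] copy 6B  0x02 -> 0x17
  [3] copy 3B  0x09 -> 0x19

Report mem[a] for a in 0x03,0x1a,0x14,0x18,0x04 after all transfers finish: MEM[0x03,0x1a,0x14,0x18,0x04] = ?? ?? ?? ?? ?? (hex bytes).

[0] 0x15->0x02 len=4 : e9 18 5a 31
[1] 0x02->0x14 len=7 : e9 18 5a 31 ba 76 38
[2] 0x02->0x17 len=6 : e9 18 5a 31 ba 76
[3] 0x09->0x19 len=3 : b9 b7 0a
query mem[0x03]=0x18, mem[0x1a]=0xb7, mem[0x14]=0xe9, mem[0x18]=0x18, mem[0x04]=0x5a

MEM[0x03,0x1a,0x14,0x18,0x04] = 18 b7 e9 18 5a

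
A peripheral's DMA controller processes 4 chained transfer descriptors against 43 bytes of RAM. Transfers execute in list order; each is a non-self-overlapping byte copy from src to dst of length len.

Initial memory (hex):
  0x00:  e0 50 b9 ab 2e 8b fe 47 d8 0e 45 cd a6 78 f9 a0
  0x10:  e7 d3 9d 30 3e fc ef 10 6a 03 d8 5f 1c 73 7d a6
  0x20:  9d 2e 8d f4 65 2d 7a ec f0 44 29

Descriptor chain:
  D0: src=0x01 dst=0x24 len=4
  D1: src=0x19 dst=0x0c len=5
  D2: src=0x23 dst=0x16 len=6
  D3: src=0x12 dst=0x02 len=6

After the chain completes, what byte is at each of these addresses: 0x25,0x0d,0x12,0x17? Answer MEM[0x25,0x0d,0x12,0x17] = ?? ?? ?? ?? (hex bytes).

MEM[0x25,0x0d,0x12,0x17] = b9 d8 9d 50

#0 dst[0x24+4] := {0x50,0xb9,0xab,0x2e}
#1 dst[0x0c+5] := {0x03,0xd8,0x5f,0x1c,0x73}
#2 dst[0x16+6] := {0xf4,0x50,0xb9,0xab,0x2e,0xf0}
#3 dst[0x02+6] := {0x9d,0x30,0x3e,0xfc,0xf4,0x50}
query mem[0x25]=0xb9, mem[0x0d]=0xd8, mem[0x12]=0x9d, mem[0x17]=0x50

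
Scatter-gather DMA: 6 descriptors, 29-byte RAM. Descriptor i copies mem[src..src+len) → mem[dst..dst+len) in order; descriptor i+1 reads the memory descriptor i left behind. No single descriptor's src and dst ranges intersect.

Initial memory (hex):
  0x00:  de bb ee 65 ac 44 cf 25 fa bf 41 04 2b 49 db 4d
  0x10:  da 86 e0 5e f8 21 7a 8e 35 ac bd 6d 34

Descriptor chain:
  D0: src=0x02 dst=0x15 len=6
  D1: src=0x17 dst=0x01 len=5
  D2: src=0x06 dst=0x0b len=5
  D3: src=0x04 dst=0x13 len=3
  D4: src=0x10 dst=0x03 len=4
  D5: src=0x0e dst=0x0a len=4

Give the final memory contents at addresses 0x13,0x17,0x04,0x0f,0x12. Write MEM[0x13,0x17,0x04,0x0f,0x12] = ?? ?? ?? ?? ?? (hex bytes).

#0 dst[0x15+6] := {0xee,0x65,0xac,0x44,0xcf,0x25}
#1 dst[0x01+5] := {0xac,0x44,0xcf,0x25,0x6d}
#2 dst[0x0b+5] := {0xcf,0x25,0xfa,0xbf,0x41}
#3 dst[0x13+3] := {0x25,0x6d,0xcf}
#4 dst[0x03+4] := {0xda,0x86,0xe0,0x25}
#5 dst[0x0a+4] := {0xbf,0x41,0xda,0x86}
query mem[0x13]=0x25, mem[0x17]=0xac, mem[0x04]=0x86, mem[0x0f]=0x41, mem[0x12]=0xe0

MEM[0x13,0x17,0x04,0x0f,0x12] = 25 ac 86 41 e0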